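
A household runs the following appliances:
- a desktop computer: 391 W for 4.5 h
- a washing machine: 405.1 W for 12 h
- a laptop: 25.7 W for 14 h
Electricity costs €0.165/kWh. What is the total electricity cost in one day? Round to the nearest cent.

desktop computer: 391 W × 4.5 h = 1,760 Wh = 1.76 kWh
washing machine: 405.1 W × 12 h = 4,861 Wh = 4.861 kWh
laptop: 25.7 W × 14 h = 360 Wh = 0.3598 kWh
Total energy = 1.76 + 4.861 + 0.3598 = 6.981 kWh
Cost = 6.981 kWh × €0.165 = €1.15

€1.15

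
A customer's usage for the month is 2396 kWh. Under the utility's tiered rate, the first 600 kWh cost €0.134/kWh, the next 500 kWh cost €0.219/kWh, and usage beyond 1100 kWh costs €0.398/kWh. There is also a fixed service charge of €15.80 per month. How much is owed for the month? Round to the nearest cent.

First 600 kWh × €0.134 = €80.40
Next 500 kWh × €0.219 = €109.50
Remaining 1296 kWh × €0.398 = €515.81
Energy charge = €705.71; + service €15.80 = €721.51

€721.51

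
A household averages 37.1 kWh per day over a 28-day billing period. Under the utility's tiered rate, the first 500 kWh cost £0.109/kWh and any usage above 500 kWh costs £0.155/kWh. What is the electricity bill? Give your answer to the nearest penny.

Usage = 37.1 kWh/day × 28 days = 1038.8 kWh
First 500 kWh × £0.109 = £54.50
Remaining 538.8 kWh × £0.155 = £83.51
Total = £138.01

£138.01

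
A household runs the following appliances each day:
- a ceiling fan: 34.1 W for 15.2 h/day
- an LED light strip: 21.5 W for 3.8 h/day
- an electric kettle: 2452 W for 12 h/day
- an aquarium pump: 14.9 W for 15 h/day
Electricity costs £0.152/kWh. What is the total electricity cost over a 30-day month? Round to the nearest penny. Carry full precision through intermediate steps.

ceiling fan: 34.1 W × 15.2 h × 30 d = 15,550 Wh = 15.55 kWh
LED light strip: 21.5 W × 3.8 h × 30 d = 2,451 Wh = 2.451 kWh
electric kettle: 2452 W × 12 h × 30 d = 882,720 Wh = 882.7 kWh
aquarium pump: 14.9 W × 15 h × 30 d = 6,705 Wh = 6.705 kWh
Total energy = 15.55 + 2.451 + 882.7 + 6.705 = 907.4 kWh
Cost = 907.4 kWh × £0.152 = £137.93

£137.93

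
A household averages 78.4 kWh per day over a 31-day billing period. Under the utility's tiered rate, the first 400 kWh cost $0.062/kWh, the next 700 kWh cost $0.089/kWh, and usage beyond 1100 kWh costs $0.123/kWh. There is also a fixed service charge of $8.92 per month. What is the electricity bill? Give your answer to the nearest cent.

Usage = 78.4 kWh/day × 31 days = 2430.4 kWh
First 400 kWh × $0.062 = $24.80
Next 700 kWh × $0.089 = $62.30
Remaining 1330.4 kWh × $0.123 = $163.64
Energy charge = $250.74; + service $8.92 = $259.66

$259.66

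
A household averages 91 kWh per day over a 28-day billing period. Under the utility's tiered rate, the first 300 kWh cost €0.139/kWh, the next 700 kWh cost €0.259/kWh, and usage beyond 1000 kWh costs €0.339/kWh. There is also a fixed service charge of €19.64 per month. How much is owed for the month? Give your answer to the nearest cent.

€767.41

Usage = 91 kWh/day × 28 days = 2548 kWh
First 300 kWh × €0.139 = €41.70
Next 700 kWh × €0.259 = €181.30
Remaining 1548 kWh × €0.339 = €524.77
Energy charge = €747.77; + service €19.64 = €767.41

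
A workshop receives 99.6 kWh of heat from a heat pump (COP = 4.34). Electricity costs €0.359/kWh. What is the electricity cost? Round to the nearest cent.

Electrical input = 99.6 kWh / 4.34 = 22.95 kWh
Cost = 22.95 × €0.359/kWh = €8.24

€8.24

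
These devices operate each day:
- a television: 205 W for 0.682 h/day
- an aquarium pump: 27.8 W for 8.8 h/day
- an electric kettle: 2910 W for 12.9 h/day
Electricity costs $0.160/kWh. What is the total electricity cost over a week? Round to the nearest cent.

$42.47

television: 205 W × 0.682 h × 7 d = 979 Wh = 0.9787 kWh
aquarium pump: 27.8 W × 8.8 h × 7 d = 1,712 Wh = 1.712 kWh
electric kettle: 2910 W × 12.9 h × 7 d = 262,773 Wh = 262.8 kWh
Total energy = 0.9787 + 1.712 + 262.8 = 265.5 kWh
Cost = 265.5 kWh × $0.160 = $42.47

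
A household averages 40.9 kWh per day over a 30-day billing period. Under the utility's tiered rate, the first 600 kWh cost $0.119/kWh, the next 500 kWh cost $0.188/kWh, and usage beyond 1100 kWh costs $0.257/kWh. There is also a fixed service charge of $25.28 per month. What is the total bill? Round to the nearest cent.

Usage = 40.9 kWh/day × 30 days = 1227 kWh
First 600 kWh × $0.119 = $71.40
Next 500 kWh × $0.188 = $94.00
Remaining 127 kWh × $0.257 = $32.64
Energy charge = $198.04; + service $25.28 = $223.32

$223.32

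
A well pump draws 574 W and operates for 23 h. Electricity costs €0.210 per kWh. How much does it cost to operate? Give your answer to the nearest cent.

Energy = 574 W × 23 h = 13,202 Wh = 13.2 kWh
Cost = 13.2 kWh × €0.210/kWh = €2.77

€2.77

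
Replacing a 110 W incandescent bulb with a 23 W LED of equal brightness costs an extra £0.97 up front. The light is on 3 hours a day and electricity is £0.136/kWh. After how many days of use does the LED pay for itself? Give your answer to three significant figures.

27.3 days

Power saved = 110 − 23 = 87 W
Daily energy saved = 87 W × 3 h = 261 Wh = 0.261 kWh
Daily savings = 0.261 × £0.136 = £0.0355
Payback = £0.97 / £0.0355 per day = 27.33 days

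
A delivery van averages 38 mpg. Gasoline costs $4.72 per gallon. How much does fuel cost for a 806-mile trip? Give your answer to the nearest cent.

Fuel = 806 mi / 38 mpg = 21.21 gal
Cost = 21.21 gal × $4.72/gal = $100.11

$100.11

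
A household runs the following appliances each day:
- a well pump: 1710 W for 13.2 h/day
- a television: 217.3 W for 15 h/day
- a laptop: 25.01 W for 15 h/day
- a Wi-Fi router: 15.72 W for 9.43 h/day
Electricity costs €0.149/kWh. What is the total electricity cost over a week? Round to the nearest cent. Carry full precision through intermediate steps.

well pump: 1710 W × 13.2 h × 7 d = 158,004 Wh = 158 kWh
television: 217.3 W × 15 h × 7 d = 22,816 Wh = 22.82 kWh
laptop: 25.01 W × 15 h × 7 d = 2,626 Wh = 2.626 kWh
Wi-Fi router: 15.72 W × 9.43 h × 7 d = 1,038 Wh = 1.038 kWh
Total energy = 158 + 22.82 + 2.626 + 1.038 = 184.5 kWh
Cost = 184.5 kWh × €0.149 = €27.49

€27.49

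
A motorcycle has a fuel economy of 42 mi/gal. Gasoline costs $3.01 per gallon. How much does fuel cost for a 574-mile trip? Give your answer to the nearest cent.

$41.14

Fuel = 574 mi / 42 mpg = 13.67 gal
Cost = 13.67 gal × $3.01/gal = $41.14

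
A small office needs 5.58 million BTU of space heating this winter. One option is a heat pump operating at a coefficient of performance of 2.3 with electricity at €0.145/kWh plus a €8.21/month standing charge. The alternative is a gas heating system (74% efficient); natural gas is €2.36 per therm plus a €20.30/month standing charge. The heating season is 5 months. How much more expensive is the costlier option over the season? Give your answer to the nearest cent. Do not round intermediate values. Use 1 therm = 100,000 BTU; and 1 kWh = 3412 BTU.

€135.31

Heat load = 5.58 × 10⁶ BTU = 5,580,000 BTU
Gas: input = 5,580,000 / 0.74 = 7,540,541 BTU = 75.41 therm → 75.41 × €2.36 = €177.96; + 5 × €20.30 standing = €279.46
Heat pump: 5,580,000 BTU / 3412 = 1,635 kWh heat; / 2.3 = 711 kWh in → × €0.145 = €103.10; + 5 × €8.21 standing = €144.15
Difference = |€279.46 − €144.15| = €135.31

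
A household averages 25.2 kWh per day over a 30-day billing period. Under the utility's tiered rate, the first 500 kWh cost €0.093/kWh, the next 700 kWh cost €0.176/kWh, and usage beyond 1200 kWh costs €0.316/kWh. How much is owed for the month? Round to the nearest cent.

€91.56

Usage = 25.2 kWh/day × 30 days = 756 kWh
First 500 kWh × €0.093 = €46.50
Next 256 kWh × €0.176 = €45.06
Remaining tier: 0 kWh (not reached)
Total = €91.56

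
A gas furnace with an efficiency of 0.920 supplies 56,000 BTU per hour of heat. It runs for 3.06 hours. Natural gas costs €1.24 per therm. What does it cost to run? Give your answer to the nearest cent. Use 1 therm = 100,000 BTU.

Heat delivered = 56,000 BTU/h × 3.06 h = 171,360 BTU
Gas input = 171,360 / 0.920 = 186,261 BTU
= 186,261 / 100,000 = 1.863 therm
Cost = 1.863 × €1.24/therm = €2.31

€2.31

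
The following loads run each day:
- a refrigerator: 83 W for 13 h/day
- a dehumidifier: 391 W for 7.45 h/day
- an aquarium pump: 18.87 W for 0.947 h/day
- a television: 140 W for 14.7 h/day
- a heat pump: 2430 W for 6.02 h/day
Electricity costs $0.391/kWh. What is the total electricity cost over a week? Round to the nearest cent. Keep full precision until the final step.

refrigerator: 83 W × 13 h × 7 d = 7,553 Wh = 7.553 kWh
dehumidifier: 391 W × 7.45 h × 7 d = 20,391 Wh = 20.39 kWh
aquarium pump: 18.87 W × 0.947 h × 7 d = 125 Wh = 0.1251 kWh
television: 140 W × 14.7 h × 7 d = 14,406 Wh = 14.41 kWh
heat pump: 2430 W × 6.02 h × 7 d = 102,400 Wh = 102.4 kWh
Total energy = 7.553 + 20.39 + 0.1251 + 14.41 + 102.4 = 144.9 kWh
Cost = 144.9 kWh × $0.391 = $56.65

$56.65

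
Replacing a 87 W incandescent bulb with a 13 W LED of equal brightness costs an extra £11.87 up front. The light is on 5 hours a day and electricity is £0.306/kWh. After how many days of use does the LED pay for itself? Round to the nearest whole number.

Power saved = 87 − 13 = 74 W
Daily energy saved = 74 W × 5 h = 370 Wh = 0.37 kWh
Daily savings = 0.37 × £0.306 = £0.1132
Payback = £11.87 / £0.1132 per day = 104.8 days

105 days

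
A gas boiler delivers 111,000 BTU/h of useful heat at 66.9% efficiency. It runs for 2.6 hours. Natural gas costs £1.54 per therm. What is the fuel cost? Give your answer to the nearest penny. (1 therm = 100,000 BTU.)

£6.64

Heat delivered = 111,000 BTU/h × 2.6 h = 288,600 BTU
Gas input = 288,600 / 0.669 = 431,390 BTU
= 431,390 / 100,000 = 4.314 therm
Cost = 4.314 × £1.54/therm = £6.64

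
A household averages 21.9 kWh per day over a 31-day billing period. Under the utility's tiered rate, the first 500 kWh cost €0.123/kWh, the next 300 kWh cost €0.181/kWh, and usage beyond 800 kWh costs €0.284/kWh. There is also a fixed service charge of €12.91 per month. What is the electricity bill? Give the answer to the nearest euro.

€107

Usage = 21.9 kWh/day × 31 days = 678.9 kWh
First 500 kWh × €0.123 = €61.50
Next 178.9 kWh × €0.181 = €32.38
Remaining tier: 0 kWh (not reached)
Energy charge = €93.88; + service €12.91 = €106.79 ≈ €107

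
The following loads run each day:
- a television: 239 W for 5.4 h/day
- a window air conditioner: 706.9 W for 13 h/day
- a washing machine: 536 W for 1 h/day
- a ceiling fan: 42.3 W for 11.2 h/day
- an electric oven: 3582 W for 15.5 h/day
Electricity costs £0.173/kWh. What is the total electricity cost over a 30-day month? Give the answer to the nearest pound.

£348

television: 239 W × 5.4 h × 30 d = 38,718 Wh = 38.72 kWh
window air conditioner: 706.9 W × 13 h × 30 d = 275,691 Wh = 275.7 kWh
washing machine: 536 W × 1 h × 30 d = 16,080 Wh = 16.08 kWh
ceiling fan: 42.3 W × 11.2 h × 30 d = 14,213 Wh = 14.21 kWh
electric oven: 3582 W × 15.5 h × 30 d = 1,665,630 Wh = 1,666 kWh
Total energy = 38.72 + 275.7 + 16.08 + 14.21 + 1,666 = 2,010 kWh
Cost = 2,010 kWh × £0.173 = £347.79 ≈ £348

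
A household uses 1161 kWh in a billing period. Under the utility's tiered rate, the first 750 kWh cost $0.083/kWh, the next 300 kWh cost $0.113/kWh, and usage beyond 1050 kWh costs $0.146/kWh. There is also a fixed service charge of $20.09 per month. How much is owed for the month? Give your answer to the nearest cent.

First 750 kWh × $0.083 = $62.25
Next 300 kWh × $0.113 = $33.90
Remaining 111 kWh × $0.146 = $16.21
Energy charge = $112.36; + service $20.09 = $132.45

$132.45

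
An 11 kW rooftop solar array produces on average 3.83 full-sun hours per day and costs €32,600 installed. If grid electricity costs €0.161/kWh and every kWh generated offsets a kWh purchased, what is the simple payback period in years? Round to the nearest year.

13 years

Daily generation = 11 kW × 3.83 h = 42.13 kWh
Annual generation = 42.13 × 365 = 15377 kWh
Annual savings = 15377 × €0.161 = €2,475.77
Payback = €32,600 / €2,475.77 = 13.2 years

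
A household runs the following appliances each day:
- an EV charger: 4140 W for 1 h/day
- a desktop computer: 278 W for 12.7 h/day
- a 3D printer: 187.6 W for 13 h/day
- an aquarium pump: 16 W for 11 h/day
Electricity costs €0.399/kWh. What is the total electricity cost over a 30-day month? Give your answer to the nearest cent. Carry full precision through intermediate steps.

EV charger: 4140 W × 1 h × 30 d = 124,200 Wh = 124.2 kWh
desktop computer: 278 W × 12.7 h × 30 d = 105,918 Wh = 105.9 kWh
3D printer: 187.6 W × 13 h × 30 d = 73,164 Wh = 73.16 kWh
aquarium pump: 16 W × 11 h × 30 d = 5,280 Wh = 5.28 kWh
Total energy = 124.2 + 105.9 + 73.16 + 5.28 = 308.6 kWh
Cost = 308.6 kWh × €0.399 = €123.12

€123.12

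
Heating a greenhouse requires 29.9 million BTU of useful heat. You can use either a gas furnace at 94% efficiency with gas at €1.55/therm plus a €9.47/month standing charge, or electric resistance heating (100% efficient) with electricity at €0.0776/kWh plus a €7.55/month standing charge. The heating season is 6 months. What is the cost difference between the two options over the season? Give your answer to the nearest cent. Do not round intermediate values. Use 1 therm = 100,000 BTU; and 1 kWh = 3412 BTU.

Heat load = 29.9 × 10⁶ BTU = 29,900,000 BTU
Gas: input = 29,900,000 / 0.94 = 31,808,511 BTU = 318.1 therm → 318.1 × €1.55 = €493.03; + 6 × €9.47 standing = €549.85
Electric: 29,900,000 BTU / 3412 = 8,763 kWh → × €0.0776 = €680.02; + 6 × €7.55 standing = €725.32
Difference = |€549.85 − €725.32| = €175.47

€175.47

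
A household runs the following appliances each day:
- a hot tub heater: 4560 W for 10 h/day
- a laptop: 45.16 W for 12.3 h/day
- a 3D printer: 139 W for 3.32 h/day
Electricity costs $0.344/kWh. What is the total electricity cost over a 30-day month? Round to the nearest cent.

$481.09

hot tub heater: 4560 W × 10 h × 30 d = 1,368,000 Wh = 1,368 kWh
laptop: 45.16 W × 12.3 h × 30 d = 16,664 Wh = 16.66 kWh
3D printer: 139 W × 3.32 h × 30 d = 13,844 Wh = 13.84 kWh
Total energy = 1,368 + 16.66 + 13.84 = 1,399 kWh
Cost = 1,399 kWh × $0.344 = $481.09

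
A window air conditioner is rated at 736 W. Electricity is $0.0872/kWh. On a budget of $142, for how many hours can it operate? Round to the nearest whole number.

Energy budget = $142 / $0.0872 per kWh = 1,628 kWh = 1,628,440 Wh
Runtime = 1,628,440 Wh / 736 W = 2,213 h

2213 h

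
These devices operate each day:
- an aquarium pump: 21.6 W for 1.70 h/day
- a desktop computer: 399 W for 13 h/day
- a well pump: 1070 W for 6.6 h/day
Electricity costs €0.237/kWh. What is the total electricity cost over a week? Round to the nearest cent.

€20.38

aquarium pump: 21.6 W × 1.70 h × 7 d = 257 Wh = 0.257 kWh
desktop computer: 399 W × 13 h × 7 d = 36,309 Wh = 36.31 kWh
well pump: 1070 W × 6.6 h × 7 d = 49,434 Wh = 49.43 kWh
Total energy = 0.257 + 36.31 + 49.43 = 86 kWh
Cost = 86 kWh × €0.237 = €20.38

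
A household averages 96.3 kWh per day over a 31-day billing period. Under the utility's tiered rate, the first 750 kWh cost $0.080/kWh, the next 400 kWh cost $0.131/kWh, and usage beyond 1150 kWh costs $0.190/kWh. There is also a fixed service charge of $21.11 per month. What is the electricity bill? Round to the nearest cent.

$482.22

Usage = 96.3 kWh/day × 31 days = 2985.3 kWh
First 750 kWh × $0.080 = $60.00
Next 400 kWh × $0.131 = $52.40
Remaining 1835.3 kWh × $0.190 = $348.71
Energy charge = $461.11; + service $21.11 = $482.22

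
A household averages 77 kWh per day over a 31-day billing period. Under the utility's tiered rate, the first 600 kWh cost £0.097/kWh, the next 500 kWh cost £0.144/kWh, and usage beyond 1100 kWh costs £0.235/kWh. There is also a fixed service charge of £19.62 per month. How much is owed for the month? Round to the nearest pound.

£452

Usage = 77 kWh/day × 31 days = 2387 kWh
First 600 kWh × £0.097 = £58.20
Next 500 kWh × £0.144 = £72.00
Remaining 1287 kWh × £0.235 = £302.44
Energy charge = £432.64; + service £19.62 = £452.26 ≈ £452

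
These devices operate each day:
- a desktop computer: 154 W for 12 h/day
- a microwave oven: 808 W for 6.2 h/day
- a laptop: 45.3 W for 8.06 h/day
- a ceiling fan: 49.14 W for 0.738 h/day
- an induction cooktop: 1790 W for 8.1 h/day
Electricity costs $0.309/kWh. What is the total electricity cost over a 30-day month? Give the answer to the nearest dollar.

desktop computer: 154 W × 12 h × 30 d = 55,440 Wh = 55.44 kWh
microwave oven: 808 W × 6.2 h × 30 d = 150,288 Wh = 150.3 kWh
laptop: 45.3 W × 8.06 h × 30 d = 10,954 Wh = 10.95 kWh
ceiling fan: 49.14 W × 0.738 h × 30 d = 1,088 Wh = 1.088 kWh
induction cooktop: 1790 W × 8.1 h × 30 d = 434,970 Wh = 435 kWh
Total energy = 55.44 + 150.3 + 10.95 + 1.088 + 435 = 652.7 kWh
Cost = 652.7 kWh × $0.309 = $201.70 ≈ $202

$202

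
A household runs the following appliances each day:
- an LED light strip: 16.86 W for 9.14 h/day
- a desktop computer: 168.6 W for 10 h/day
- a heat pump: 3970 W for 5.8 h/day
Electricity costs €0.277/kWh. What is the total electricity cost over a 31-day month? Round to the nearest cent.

LED light strip: 16.86 W × 9.14 h × 31 d = 4,777 Wh = 4.777 kWh
desktop computer: 168.6 W × 10 h × 31 d = 52,266 Wh = 52.27 kWh
heat pump: 3970 W × 5.8 h × 31 d = 713,806 Wh = 713.8 kWh
Total energy = 4.777 + 52.27 + 713.8 = 770.8 kWh
Cost = 770.8 kWh × €0.277 = €213.53

€213.53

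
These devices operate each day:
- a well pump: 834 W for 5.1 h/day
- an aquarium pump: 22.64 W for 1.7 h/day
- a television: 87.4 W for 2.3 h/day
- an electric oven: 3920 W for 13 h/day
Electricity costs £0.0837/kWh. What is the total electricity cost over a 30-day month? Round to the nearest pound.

£139

well pump: 834 W × 5.1 h × 30 d = 127,602 Wh = 127.6 kWh
aquarium pump: 22.64 W × 1.7 h × 30 d = 1,155 Wh = 1.155 kWh
television: 87.4 W × 2.3 h × 30 d = 6,031 Wh = 6.031 kWh
electric oven: 3920 W × 13 h × 30 d = 1,528,800 Wh = 1,529 kWh
Total energy = 127.6 + 1.155 + 6.031 + 1,529 = 1,664 kWh
Cost = 1,664 kWh × £0.0837 = £139.24 ≈ £139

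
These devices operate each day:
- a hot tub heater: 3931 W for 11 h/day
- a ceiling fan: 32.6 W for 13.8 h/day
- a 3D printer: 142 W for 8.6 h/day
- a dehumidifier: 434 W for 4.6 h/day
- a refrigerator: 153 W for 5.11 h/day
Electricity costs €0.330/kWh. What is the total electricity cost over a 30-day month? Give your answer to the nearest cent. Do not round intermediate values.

€472.13

hot tub heater: 3931 W × 11 h × 30 d = 1,297,230 Wh = 1,297 kWh
ceiling fan: 32.6 W × 13.8 h × 30 d = 13,496 Wh = 13.5 kWh
3D printer: 142 W × 8.6 h × 30 d = 36,636 Wh = 36.64 kWh
dehumidifier: 434 W × 4.6 h × 30 d = 59,892 Wh = 59.89 kWh
refrigerator: 153 W × 5.11 h × 30 d = 23,455 Wh = 23.45 kWh
Total energy = 1,297 + 13.5 + 36.64 + 59.89 + 23.45 = 1,431 kWh
Cost = 1,431 kWh × €0.330 = €472.13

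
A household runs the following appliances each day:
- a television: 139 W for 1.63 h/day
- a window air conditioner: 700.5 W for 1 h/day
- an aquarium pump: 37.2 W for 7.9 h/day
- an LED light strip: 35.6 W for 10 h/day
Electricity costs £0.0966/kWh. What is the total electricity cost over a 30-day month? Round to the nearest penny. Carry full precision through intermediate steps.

£4.57

television: 139 W × 1.63 h × 30 d = 6,797 Wh = 6.797 kWh
window air conditioner: 700.5 W × 1 h × 30 d = 21,015 Wh = 21.02 kWh
aquarium pump: 37.2 W × 7.9 h × 30 d = 8,816 Wh = 8.816 kWh
LED light strip: 35.6 W × 10 h × 30 d = 10,680 Wh = 10.68 kWh
Total energy = 6.797 + 21.02 + 8.816 + 10.68 = 47.31 kWh
Cost = 47.31 kWh × £0.0966 = £4.57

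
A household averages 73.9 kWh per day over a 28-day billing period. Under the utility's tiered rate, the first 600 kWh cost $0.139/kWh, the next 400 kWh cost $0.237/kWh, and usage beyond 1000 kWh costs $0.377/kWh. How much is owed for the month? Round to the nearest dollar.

$581

Usage = 73.9 kWh/day × 28 days = 2069.2 kWh
First 600 kWh × $0.139 = $83.40
Next 400 kWh × $0.237 = $94.80
Remaining 1069.2 kWh × $0.377 = $403.09
Total = $581.29 ≈ $581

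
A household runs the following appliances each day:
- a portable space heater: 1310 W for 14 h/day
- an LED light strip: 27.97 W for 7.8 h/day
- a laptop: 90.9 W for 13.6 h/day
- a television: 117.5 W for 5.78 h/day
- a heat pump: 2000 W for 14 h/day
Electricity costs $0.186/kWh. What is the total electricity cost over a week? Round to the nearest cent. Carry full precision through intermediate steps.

portable space heater: 1310 W × 14 h × 7 d = 128,380 Wh = 128.4 kWh
LED light strip: 27.97 W × 7.8 h × 7 d = 1,527 Wh = 1.527 kWh
laptop: 90.9 W × 13.6 h × 7 d = 8,654 Wh = 8.654 kWh
television: 117.5 W × 5.78 h × 7 d = 4,754 Wh = 4.754 kWh
heat pump: 2000 W × 14 h × 7 d = 196,000 Wh = 196 kWh
Total energy = 128.4 + 1.527 + 8.654 + 4.754 + 196 = 339.3 kWh
Cost = 339.3 kWh × $0.186 = $63.11

$63.11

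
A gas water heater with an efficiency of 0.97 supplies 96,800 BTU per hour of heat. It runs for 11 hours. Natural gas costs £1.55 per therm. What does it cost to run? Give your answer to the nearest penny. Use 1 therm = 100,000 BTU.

£17.01

Heat delivered = 96,800 BTU/h × 11 h = 1,064,800 BTU
Gas input = 1,064,800 / 0.97 = 1,097,732 BTU
= 1,097,732 / 100,000 = 10.98 therm
Cost = 10.98 × £1.55/therm = £17.01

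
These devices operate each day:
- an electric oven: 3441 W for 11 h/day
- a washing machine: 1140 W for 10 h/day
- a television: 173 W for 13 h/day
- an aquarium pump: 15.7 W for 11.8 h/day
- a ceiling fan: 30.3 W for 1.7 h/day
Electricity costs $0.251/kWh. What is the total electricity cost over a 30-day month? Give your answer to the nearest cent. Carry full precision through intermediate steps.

$389.58

electric oven: 3441 W × 11 h × 30 d = 1,135,530 Wh = 1,136 kWh
washing machine: 1140 W × 10 h × 30 d = 342,000 Wh = 342 kWh
television: 173 W × 13 h × 30 d = 67,470 Wh = 67.47 kWh
aquarium pump: 15.7 W × 11.8 h × 30 d = 5,558 Wh = 5.558 kWh
ceiling fan: 30.3 W × 1.7 h × 30 d = 1,545 Wh = 1.545 kWh
Total energy = 1,136 + 342 + 67.47 + 5.558 + 1.545 = 1,552 kWh
Cost = 1,552 kWh × $0.251 = $389.58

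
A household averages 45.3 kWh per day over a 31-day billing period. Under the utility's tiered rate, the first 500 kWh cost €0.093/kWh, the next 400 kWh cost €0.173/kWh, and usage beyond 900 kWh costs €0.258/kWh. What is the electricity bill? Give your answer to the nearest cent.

Usage = 45.3 kWh/day × 31 days = 1404.3 kWh
First 500 kWh × €0.093 = €46.50
Next 400 kWh × €0.173 = €69.20
Remaining 504.3 kWh × €0.258 = €130.11
Total = €245.81

€245.81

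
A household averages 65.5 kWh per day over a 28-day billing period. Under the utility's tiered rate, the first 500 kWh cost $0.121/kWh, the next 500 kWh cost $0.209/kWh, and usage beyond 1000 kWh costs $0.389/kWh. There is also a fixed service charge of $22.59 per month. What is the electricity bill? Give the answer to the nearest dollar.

Usage = 65.5 kWh/day × 28 days = 1834 kWh
First 500 kWh × $0.121 = $60.50
Next 500 kWh × $0.209 = $104.50
Remaining 834 kWh × $0.389 = $324.43
Energy charge = $489.43; + service $22.59 = $512.02 ≈ $512

$512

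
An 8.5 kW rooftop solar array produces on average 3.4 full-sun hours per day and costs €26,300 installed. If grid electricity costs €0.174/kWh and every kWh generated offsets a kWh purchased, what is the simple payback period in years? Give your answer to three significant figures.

Daily generation = 8.5 kW × 3.4 h = 28.9 kWh
Annual generation = 28.9 × 365 = 10548 kWh
Annual savings = 10548 × €0.174 = €1,835.44
Payback = €26,300 / €1,835.44 = 14.3 years

14.3 years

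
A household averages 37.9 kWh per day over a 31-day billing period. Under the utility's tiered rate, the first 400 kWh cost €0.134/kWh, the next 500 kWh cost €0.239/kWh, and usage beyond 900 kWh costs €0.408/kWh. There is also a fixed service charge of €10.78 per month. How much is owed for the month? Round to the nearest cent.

Usage = 37.9 kWh/day × 31 days = 1174.9 kWh
First 400 kWh × €0.134 = €53.60
Next 500 kWh × €0.239 = €119.50
Remaining 274.9 kWh × €0.408 = €112.16
Energy charge = €285.26; + service €10.78 = €296.04

€296.04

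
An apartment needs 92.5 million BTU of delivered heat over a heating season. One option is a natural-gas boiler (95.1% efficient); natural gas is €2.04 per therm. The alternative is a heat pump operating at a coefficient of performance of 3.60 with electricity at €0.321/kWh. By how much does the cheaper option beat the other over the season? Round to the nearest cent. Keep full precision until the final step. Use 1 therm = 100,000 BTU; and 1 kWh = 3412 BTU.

€433.10

Heat load = 92.5 × 10⁶ BTU = 92,500,000 BTU
Gas: input = 92,500,000 / 0.951 = 97,266,036 BTU = 972.7 therm → 972.7 × €2.04 = €1,984.23
Heat pump: 92,500,000 BTU / 3412 = 27,110 kWh heat; / 3.60 = 7,531 kWh in → × €0.321 = €2,417.33
Difference = |€1,984.23 − €2,417.33| = €433.10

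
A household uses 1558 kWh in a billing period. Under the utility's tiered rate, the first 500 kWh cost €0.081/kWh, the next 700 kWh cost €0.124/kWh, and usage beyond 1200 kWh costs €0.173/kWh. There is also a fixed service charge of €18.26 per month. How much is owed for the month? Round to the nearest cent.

€207.49

First 500 kWh × €0.081 = €40.50
Next 700 kWh × €0.124 = €86.80
Remaining 358 kWh × €0.173 = €61.93
Energy charge = €189.23; + service €18.26 = €207.49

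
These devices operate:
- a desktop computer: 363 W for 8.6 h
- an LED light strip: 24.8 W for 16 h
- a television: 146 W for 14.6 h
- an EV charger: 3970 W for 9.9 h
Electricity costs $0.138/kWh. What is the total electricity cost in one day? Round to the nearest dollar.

$6

desktop computer: 363 W × 8.6 h = 3,122 Wh = 3.122 kWh
LED light strip: 24.8 W × 16 h = 397 Wh = 0.3968 kWh
television: 146 W × 14.6 h = 2,132 Wh = 2.132 kWh
EV charger: 3970 W × 9.9 h = 39,303 Wh = 39.3 kWh
Total energy = 3.122 + 0.3968 + 2.132 + 39.3 = 44.95 kWh
Cost = 44.95 kWh × $0.138 = $6.20 ≈ $6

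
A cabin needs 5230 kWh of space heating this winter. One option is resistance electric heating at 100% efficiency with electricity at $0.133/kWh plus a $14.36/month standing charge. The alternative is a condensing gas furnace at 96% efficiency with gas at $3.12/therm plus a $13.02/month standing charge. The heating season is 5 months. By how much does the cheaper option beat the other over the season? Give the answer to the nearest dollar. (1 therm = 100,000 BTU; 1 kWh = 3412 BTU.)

Heat load = 5230 kWh × 3412 = 17,844,760 BTU
Gas: input = 17,844,760 / 0.96 = 18,588,292 BTU = 185.9 therm → 185.9 × $3.12 = $579.95; + 5 × $13.02 standing = $645.05
Electric: 17,844,760 BTU / 3412 = 5,230 kWh → × $0.133 = $695.59; + 5 × $14.36 standing = $767.39
Difference = |$645.05 − $767.39| = $122.34 ≈ $122

$122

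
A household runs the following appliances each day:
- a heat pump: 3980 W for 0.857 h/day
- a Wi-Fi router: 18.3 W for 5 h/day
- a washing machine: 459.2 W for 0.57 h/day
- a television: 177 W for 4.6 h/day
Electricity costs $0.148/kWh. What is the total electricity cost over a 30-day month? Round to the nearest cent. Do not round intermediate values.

heat pump: 3980 W × 0.857 h × 30 d = 102,326 Wh = 102.3 kWh
Wi-Fi router: 18.3 W × 5 h × 30 d = 2,745 Wh = 2.745 kWh
washing machine: 459.2 W × 0.57 h × 30 d = 7,852 Wh = 7.852 kWh
television: 177 W × 4.6 h × 30 d = 24,426 Wh = 24.43 kWh
Total energy = 102.3 + 2.745 + 7.852 + 24.43 = 137.3 kWh
Cost = 137.3 kWh × $0.148 = $20.33

$20.33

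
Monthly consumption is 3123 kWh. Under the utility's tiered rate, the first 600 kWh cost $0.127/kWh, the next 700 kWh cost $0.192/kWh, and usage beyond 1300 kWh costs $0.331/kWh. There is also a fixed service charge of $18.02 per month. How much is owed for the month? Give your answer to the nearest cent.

First 600 kWh × $0.127 = $76.20
Next 700 kWh × $0.192 = $134.40
Remaining 1823 kWh × $0.331 = $603.41
Energy charge = $814.01; + service $18.02 = $832.03

$832.03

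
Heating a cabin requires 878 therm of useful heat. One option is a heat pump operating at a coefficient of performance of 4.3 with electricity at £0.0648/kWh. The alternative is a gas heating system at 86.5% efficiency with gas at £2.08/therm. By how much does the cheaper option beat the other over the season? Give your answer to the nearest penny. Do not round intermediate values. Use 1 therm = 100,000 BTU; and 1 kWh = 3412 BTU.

£1723.47

Heat load = 878 therm × 100,000 = 87,800,000 BTU
Gas: input = 87,800,000 / 0.865 = 101,502,890 BTU = 1,015 therm → 1,015 × £2.08 = £2,111.26
Heat pump: 87,800,000 BTU / 3412 = 25,730 kWh heat; / 4.3 = 5,984 kWh in → × £0.0648 = £387.79
Difference = |£2,111.26 − £387.79| = £1,723.47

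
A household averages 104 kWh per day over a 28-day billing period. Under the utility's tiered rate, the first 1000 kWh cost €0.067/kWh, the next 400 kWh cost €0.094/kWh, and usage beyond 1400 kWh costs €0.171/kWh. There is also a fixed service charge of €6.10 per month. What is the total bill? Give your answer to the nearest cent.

€369.25

Usage = 104 kWh/day × 28 days = 2912 kWh
First 1000 kWh × €0.067 = €67.00
Next 400 kWh × €0.094 = €37.60
Remaining 1512 kWh × €0.171 = €258.55
Energy charge = €363.15; + service €6.10 = €369.25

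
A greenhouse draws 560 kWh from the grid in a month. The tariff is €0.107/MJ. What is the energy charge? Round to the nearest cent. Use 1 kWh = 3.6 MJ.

€215.71

560 kWh × (3.6 MJ/kWh) = 2,016 MJ
Cost = 2,016 MJ × €0.107/MJ = €215.71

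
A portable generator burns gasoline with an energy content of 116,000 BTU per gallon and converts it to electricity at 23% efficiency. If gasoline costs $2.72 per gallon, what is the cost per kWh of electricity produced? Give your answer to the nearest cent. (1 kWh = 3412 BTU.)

Electrical output per gallon = 116,000 BTU × 0.23 / 3412 BTU/kWh = 7.819 kWh
Cost per kWh = $2.72 / 7.819 kWh = $0.348

$0.35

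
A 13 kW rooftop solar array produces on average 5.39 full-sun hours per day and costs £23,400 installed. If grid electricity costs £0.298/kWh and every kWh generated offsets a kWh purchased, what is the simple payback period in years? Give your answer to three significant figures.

3.07 years

Daily generation = 13 kW × 5.39 h = 70.07 kWh
Annual generation = 70.07 × 365 = 25576 kWh
Annual savings = 25576 × £0.298 = £7,621.51
Payback = £23,400 / £7,621.51 = 3.07 years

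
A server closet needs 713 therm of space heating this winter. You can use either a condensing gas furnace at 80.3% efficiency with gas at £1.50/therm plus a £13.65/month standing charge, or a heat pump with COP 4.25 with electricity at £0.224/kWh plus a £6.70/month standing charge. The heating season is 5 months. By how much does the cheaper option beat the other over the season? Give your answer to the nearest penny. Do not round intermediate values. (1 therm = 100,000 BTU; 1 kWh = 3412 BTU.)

Heat load = 713 therm × 100,000 = 71,300,000 BTU
Gas: input = 71,300,000 / 0.803 = 88,792,030 BTU = 887.9 therm → 887.9 × £1.50 = £1,331.88; + 5 × £13.65 standing = £1,400.13
Heat pump: 71,300,000 BTU / 3412 = 20,900 kWh heat; / 4.25 = 4,917 kWh in → × £0.224 = £1,101.39; + 5 × £6.70 standing = £1,134.89
Difference = |£1,400.13 − £1,134.89| = £265.24

£265.24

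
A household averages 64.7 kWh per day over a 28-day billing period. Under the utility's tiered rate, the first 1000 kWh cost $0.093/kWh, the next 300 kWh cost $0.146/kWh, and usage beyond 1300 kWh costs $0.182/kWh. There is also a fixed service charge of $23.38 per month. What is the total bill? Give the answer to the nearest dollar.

Usage = 64.7 kWh/day × 28 days = 1811.6 kWh
First 1000 kWh × $0.093 = $93.00
Next 300 kWh × $0.146 = $43.80
Remaining 511.6 kWh × $0.182 = $93.11
Energy charge = $229.91; + service $23.38 = $253.29 ≈ $253

$253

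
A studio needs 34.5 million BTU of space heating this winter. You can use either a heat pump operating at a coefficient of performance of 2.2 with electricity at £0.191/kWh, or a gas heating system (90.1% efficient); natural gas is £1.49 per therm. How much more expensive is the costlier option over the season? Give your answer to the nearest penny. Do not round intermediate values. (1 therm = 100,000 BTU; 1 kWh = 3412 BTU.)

Heat load = 34.5 × 10⁶ BTU = 34,500,000 BTU
Gas: input = 34,500,000 / 0.901 = 38,290,788 BTU = 382.9 therm → 382.9 × £1.49 = £570.53
Heat pump: 34,500,000 BTU / 3412 = 10,110 kWh heat; / 2.2 = 4,596 kWh in → × £0.191 = £877.85
Difference = |£570.53 − £877.85| = £307.32

£307.32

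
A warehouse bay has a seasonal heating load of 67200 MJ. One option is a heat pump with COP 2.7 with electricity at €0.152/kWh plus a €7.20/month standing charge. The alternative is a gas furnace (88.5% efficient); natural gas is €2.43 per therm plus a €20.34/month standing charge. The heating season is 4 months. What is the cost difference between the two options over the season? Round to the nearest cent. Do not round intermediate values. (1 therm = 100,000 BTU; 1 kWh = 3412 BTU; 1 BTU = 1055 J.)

€750.56

Heat load = 67200 MJ = 67,200,000,000 J / 1055 = 63,696,682 BTU
Gas: input = 63,696,682 / 0.885 = 71,973,653 BTU = 719.7 therm → 719.7 × €2.43 = €1,748.96; + 4 × €20.34 standing = €1,830.32
Heat pump: 63,696,682 BTU / 3412 = 18,670 kWh heat; / 2.7 = 6,914 kWh in → × €0.152 = €1,050.96; + 4 × €7.20 standing = €1,079.76
Difference = |€1,830.32 − €1,079.76| = €750.56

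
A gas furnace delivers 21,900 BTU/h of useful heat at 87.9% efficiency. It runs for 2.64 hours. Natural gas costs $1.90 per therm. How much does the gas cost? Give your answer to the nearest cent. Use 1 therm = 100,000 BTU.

Heat delivered = 21,900 BTU/h × 2.64 h = 57,816 BTU
Gas input = 57,816 / 0.879 = 65,775 BTU
= 65,775 / 100,000 = 0.6577 therm
Cost = 0.6577 × $1.90/therm = $1.25

$1.25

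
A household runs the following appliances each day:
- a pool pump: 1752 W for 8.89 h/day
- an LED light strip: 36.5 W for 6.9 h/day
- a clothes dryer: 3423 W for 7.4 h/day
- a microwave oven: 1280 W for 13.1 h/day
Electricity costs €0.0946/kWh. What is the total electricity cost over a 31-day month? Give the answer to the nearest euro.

€170

pool pump: 1752 W × 8.89 h × 31 d = 482,834 Wh = 482.8 kWh
LED light strip: 36.5 W × 6.9 h × 31 d = 7,807 Wh = 7.807 kWh
clothes dryer: 3423 W × 7.4 h × 31 d = 785,236 Wh = 785.2 kWh
microwave oven: 1280 W × 13.1 h × 31 d = 519,808 Wh = 519.8 kWh
Total energy = 482.8 + 7.807 + 785.2 + 519.8 = 1,796 kWh
Cost = 1,796 kWh × €0.0946 = €169.87 ≈ €170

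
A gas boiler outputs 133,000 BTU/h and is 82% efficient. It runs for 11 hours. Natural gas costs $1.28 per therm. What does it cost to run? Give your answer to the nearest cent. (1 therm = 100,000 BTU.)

Heat delivered = 133,000 BTU/h × 11 h = 1,463,000 BTU
Gas input = 1,463,000 / 0.82 = 1,784,146 BTU
= 1,784,146 / 100,000 = 17.84 therm
Cost = 17.84 × $1.28/therm = $22.84

$22.84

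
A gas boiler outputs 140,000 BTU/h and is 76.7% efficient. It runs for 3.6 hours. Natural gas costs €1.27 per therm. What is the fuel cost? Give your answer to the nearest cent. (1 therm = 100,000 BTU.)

€8.35

Heat delivered = 140,000 BTU/h × 3.6 h = 504,000 BTU
Gas input = 504,000 / 0.767 = 657,106 BTU
= 657,106 / 100,000 = 6.571 therm
Cost = 6.571 × €1.27/therm = €8.35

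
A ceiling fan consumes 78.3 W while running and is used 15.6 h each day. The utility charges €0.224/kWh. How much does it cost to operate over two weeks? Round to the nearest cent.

€3.83

Energy = 78.3 W × 15.6 h/day × 14 days = 17,101 Wh = 17.1 kWh
Cost = 17.1 kWh × €0.224/kWh = €3.83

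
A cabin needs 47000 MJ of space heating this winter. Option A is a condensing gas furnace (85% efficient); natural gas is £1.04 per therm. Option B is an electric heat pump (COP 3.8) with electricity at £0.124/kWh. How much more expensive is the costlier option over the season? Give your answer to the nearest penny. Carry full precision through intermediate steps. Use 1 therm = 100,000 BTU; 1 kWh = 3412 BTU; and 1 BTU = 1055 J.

£119.02

Heat load = 47000 MJ = 47,000,000,000 J / 1055 = 44,549,763 BTU
Gas: input = 44,549,763 / 0.85 = 52,411,486 BTU = 524.1 therm → 524.1 × £1.04 = £545.08
Heat pump: 44,549,763 BTU / 3412 = 13,060 kWh heat; / 3.8 = 3,436 kWh in → × £0.124 = £426.06
Difference = |£545.08 − £426.06| = £119.02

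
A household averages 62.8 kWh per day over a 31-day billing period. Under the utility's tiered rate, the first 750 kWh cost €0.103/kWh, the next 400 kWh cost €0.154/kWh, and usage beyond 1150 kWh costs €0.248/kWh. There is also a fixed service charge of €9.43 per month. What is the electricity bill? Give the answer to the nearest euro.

Usage = 62.8 kWh/day × 31 days = 1946.8 kWh
First 750 kWh × €0.103 = €77.25
Next 400 kWh × €0.154 = €61.60
Remaining 796.8 kWh × €0.248 = €197.61
Energy charge = €336.46; + service €9.43 = €345.89 ≈ €346

€346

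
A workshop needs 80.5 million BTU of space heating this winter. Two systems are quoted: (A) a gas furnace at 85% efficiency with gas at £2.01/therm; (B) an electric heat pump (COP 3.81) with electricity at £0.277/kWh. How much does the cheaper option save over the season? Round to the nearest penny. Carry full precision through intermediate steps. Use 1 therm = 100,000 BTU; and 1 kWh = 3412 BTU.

Heat load = 80.5 × 10⁶ BTU = 80,500,000 BTU
Gas: input = 80,500,000 / 0.85 = 94,705,882 BTU = 947.1 therm → 947.1 × £2.01 = £1,903.59
Heat pump: 80,500,000 BTU / 3412 = 23,590 kWh heat; / 3.81 = 6,192 kWh in → × £0.277 = £1,715.31
Difference = |£1,903.59 − £1,715.31| = £188.28

£188.28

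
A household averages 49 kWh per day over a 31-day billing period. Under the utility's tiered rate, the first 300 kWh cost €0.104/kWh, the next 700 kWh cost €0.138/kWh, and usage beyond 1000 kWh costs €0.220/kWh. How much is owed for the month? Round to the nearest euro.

Usage = 49 kWh/day × 31 days = 1519 kWh
First 300 kWh × €0.104 = €31.20
Next 700 kWh × €0.138 = €96.60
Remaining 519 kWh × €0.220 = €114.18
Total = €241.98 ≈ €242

€242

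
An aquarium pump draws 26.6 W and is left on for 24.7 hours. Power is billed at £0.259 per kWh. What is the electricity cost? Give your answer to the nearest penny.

£0.17

Energy = 26.6 W × 24.7 h = 657 Wh = 0.657 kWh
Cost = 0.657 kWh × £0.259/kWh = £0.17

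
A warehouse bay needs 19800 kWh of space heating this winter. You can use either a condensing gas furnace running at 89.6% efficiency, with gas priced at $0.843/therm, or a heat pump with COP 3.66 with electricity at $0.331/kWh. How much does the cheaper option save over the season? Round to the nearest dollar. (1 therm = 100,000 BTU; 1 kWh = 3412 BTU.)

Heat load = 19800 kWh × 3412 = 67,557,600 BTU
Gas: input = 67,557,600 / 0.896 = 75,399,107 BTU = 754 therm → 754 × $0.843 = $635.61
Heat pump: 67,557,600 BTU / 3412 = 19,800 kWh heat; / 3.66 = 5,410 kWh in → × $0.331 = $1,790.66
Difference = |$635.61 − $1,790.66| = $1,155.04 ≈ $1155

$1155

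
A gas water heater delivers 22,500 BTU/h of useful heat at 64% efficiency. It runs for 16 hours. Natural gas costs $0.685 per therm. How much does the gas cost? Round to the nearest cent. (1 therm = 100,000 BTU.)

$3.85

Heat delivered = 22,500 BTU/h × 16 h = 360,000 BTU
Gas input = 360,000 / 0.64 = 562,500 BTU
= 562,500 / 100,000 = 5.625 therm
Cost = 5.625 × $0.685/therm = $3.85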